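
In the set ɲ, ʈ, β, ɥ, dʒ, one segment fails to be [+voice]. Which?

/ɥ, β, ɲ, dʒ/ are all [+voice]; /ʈ/ (voiceless retroflex stop) is [-voice].

ʈ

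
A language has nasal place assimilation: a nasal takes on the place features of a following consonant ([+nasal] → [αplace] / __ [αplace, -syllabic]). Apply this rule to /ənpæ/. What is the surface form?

[əmpæ]

/n/ sits before the [+labial] consonant /p/, so it takes on [+labial] and surfaces as /m/. The rest of the form is unaffected: [əmpæ].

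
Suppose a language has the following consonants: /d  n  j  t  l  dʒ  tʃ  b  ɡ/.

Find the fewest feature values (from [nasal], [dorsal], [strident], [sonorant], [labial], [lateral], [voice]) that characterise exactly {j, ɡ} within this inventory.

Every target segment is [+dorsal] and no other inventory member is, so one feature is enough.

[+dorsal]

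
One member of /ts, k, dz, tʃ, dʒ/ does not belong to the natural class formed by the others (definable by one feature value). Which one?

k

/dʒ, ts, dz, tʃ/ are all [+delayed release], but /k/ (voiceless velar stop) is [−delayed release]. No other single segment can be removed to leave a set sharing one feature value that the removed segment lacks, so /k/ is the odd one out.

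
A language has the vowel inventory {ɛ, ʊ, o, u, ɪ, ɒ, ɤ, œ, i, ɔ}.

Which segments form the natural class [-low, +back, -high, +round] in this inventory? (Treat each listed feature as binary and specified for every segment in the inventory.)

Among the inventory, the [-low] segments are /ɛ, ʊ, o, u, ɪ, ɤ, œ, i, ɔ/.
Intersecting with [+back] gives /ʊ, o, u, ɤ, ɔ/.
Intersecting with [-high] gives /o, ɤ, ɔ/.
Among these, [+round] leaves /o, ɔ/.

o, ɔ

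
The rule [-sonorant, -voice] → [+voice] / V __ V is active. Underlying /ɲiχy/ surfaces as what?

/χ/ satisfies [-sonorant, -voice] and sits in V __ V. The [+voice] counterpart of the voiceless uvular fricative is /ʁ/. Other segments in /ɲiχy/ either fail the structural description or are not in the environment, so the surface form is [ɲiʁy].

[ɲiʁy]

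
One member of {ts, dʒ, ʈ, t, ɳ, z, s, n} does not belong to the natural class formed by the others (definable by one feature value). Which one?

The remaining segments after removing /dʒ/ share [-distributed]; /dʒ/ (voiced postalveolar affricate) is [+distributed]. For every other candidate removal, the leftover set fails to share any single feature value that the removed segment lacks.

dʒ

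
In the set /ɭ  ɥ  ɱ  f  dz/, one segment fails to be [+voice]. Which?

/dz, ɱ, ɥ, ɭ/ are all [+voice]; /f/ (voiceless labiodental fricative) is [−voice].

f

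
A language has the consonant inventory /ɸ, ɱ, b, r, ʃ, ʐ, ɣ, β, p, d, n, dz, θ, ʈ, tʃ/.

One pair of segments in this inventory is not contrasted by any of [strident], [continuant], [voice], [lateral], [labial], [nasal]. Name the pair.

r, ɣ

/r/ (alveolar trill) and /ɣ/ (voiced velar fricative) are both [−strident], [+continuant], [+voice], [−lateral], [−labial], [−nasal], so none of the listed features separates them. (They do differ in [sonorant], [coronal] and [dorsal], which are not among the given features.) Every other pair in the inventory differs on at least one listed feature.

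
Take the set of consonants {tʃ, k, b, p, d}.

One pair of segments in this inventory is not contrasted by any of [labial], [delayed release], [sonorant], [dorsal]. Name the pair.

p, b

Both /p/ and /b/ are [+labial], [−delayed release], [−sonorant], [−dorsal]. Since the list omits [voice] — which does distinguish the voiceless bilabial stop from the voiced bilabial stop — this pair collapses; all other pairs remain distinct.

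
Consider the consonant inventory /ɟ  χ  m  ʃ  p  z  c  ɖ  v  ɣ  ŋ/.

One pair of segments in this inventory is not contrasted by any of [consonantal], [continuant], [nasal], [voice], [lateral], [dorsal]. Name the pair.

Both /v/ and /z/ are [+consonantal], [+continuant], [-nasal], [+voice], [-lateral], [-dorsal]. Since the list omits [labial] and [coronal] — which do distinguish the voiced labiodental fricative from the voiced alveolar fricative — this pair collapses; all other pairs remain distinct.

v, z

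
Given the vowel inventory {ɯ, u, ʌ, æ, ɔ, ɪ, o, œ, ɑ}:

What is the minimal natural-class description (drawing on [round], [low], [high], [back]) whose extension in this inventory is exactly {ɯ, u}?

Every target segment is [+high], [+back]; each remaining inventory member fails at least one of these. Each conjunct is needed — [+back] alone would also admit /ʌ, ɔ, o, ɑ/; [+high] alone would also admit /ɪ/ — and no other single listed feature has exactly this extension, so two is the minimum.

[+high, +back]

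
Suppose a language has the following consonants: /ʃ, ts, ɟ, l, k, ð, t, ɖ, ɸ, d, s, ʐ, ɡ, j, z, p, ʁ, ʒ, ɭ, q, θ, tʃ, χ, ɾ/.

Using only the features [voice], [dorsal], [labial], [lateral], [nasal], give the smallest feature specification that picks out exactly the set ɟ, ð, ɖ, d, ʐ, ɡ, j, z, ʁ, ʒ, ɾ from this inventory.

The class [+voice], [−lateral] has exactly /ɟ, ð, ɖ, d, ʐ, ɡ, j, z, ʁ, ʒ, ɾ/ as its extension in this inventory. No smaller conjunction from the listed features achieves this: [−lateral] alone would also admit /ʃ, ts, k, t, …/; [+voice] alone would also admit /l, ɭ/; and checking the remaining single features turns up none with this extension.

[+voice, −lateral]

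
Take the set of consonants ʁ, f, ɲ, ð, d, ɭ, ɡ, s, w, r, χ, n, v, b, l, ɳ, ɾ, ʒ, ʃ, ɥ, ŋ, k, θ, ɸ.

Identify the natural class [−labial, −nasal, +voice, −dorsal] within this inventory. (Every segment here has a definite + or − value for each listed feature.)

ð, d, ɭ, r, l, ɾ, ʒ

Checking each segment against [−labial], [−nasal], [+voice], [−dorsal]: /ð/ (voiced dental fricative), /d/ (voiced alveolar stop), /ɭ/ (retroflex lateral approximant), /r/ (alveolar trill), /l/ (alveolar lateral approximant), /ɾ/ (alveolar tap), among others, satisfy every feature; every other segment in the inventory fails at least one.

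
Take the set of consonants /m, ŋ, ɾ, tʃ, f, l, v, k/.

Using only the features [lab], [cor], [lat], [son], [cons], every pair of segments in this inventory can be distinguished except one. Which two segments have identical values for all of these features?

Both /f/ and /v/ are [+labial], [−coronal], [−lateral], [−sonorant], [+consonantal]. Since the list omits [voice] — which does distinguish the voiceless labiodental fricative from the voiced labiodental fricative — this pair collapses; all other pairs remain distinct.

f, v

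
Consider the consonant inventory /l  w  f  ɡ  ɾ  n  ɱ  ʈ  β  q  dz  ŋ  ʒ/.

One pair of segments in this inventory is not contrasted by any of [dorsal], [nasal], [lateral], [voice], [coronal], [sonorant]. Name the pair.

On the given features, /ʒ/ and /dz/ have an identical profile: [−dorsal], [−nasal], [−lateral], [+voice], [+coronal], [−sonorant]. No other two segments in the inventory coincide on all 6 features. (They do differ in [continuant], [anterior] and [distributed], which are not among the given features.)

ʒ, dz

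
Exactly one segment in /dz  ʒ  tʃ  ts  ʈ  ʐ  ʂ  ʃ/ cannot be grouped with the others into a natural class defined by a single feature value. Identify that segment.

/ʃ, ʂ, ʒ, ts, dz, ʐ, tʃ/ are all [+strident], but /ʈ/ (voiceless retroflex stop) is [−strident]. No other single segment can be removed to leave a set sharing one feature value that the removed segment lacks, so /ʈ/ is the odd one out.

ʈ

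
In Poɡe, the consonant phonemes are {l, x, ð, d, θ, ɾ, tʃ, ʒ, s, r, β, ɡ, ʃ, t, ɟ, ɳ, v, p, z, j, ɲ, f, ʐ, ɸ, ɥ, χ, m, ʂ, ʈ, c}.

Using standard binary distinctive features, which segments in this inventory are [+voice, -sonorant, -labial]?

ð, d, ʒ, ɡ, ɟ, z, ʐ

Checking each segment against [+voice], [-sonorant], [-labial]: /ð/ (voiced dental fricative), /d/ (voiced alveolar stop), /ʒ/ (voiced postalveolar fricative), /ɡ/ (voiced velar stop), /ɟ/ (voiced palatal stop), /z/ (voiced alveolar fricative), among others, satisfy every feature; every other segment in the inventory fails at least one.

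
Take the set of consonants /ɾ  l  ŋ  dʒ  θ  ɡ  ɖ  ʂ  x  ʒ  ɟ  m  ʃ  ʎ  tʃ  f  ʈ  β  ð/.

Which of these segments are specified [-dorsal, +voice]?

Eliminate segments failing any feature: /ŋ, ɡ, x, ɟ, ʎ/ are [+dorsal]; /θ, ʂ, ʃ, tʃ, f, ʈ/ are [-voice]. The remaining /ɾ, l, dʒ, ɖ, ʒ, m, β, ð/ satisfy [-dorsal], [+voice].

ɾ, l, dʒ, ɖ, ʒ, m, β, ð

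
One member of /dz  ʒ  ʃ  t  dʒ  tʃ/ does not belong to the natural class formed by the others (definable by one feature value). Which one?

t

[strident] groups all but one: /dz, ʒ, dʒ, tʃ, ʃ/ share [+strident] while /t/ (voiceless alveolar stop) alone is [-strident]. Removing any other segment would not leave a single-feature class that excludes it.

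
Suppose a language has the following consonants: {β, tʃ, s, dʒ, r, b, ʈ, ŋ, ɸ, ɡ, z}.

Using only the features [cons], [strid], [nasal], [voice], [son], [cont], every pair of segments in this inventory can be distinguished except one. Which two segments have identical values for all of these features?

ɡ, b

On the given features, /ɡ/ and /b/ have an identical profile: [+consonantal], [−strident], [−nasal], [+voice], [−sonorant], [−continuant]. No other two segments in the inventory coincide on all 6 features. (They do differ in [labial] and [dorsal], which are not among the given features.)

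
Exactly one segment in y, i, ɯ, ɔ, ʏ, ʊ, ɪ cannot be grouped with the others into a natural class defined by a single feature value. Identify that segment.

ɔ

The remaining segments after removing /ɔ/ share [+high]; /ɔ/ (mid back rounded lax vowel) is [−high]. For every other candidate removal, the leftover set fails to share any single feature value that the removed segment lacks.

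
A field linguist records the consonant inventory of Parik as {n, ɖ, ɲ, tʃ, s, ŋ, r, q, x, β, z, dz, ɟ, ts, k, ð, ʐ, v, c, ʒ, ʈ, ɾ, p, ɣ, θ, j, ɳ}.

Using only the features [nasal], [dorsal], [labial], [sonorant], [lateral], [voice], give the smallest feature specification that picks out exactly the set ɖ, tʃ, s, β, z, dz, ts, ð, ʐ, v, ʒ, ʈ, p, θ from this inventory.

The class [−sonorant], [−dorsal] has exactly /ɖ, tʃ, s, β, z, dz, ts, ð, ʐ, v, ʒ, ʈ, p, θ/ as its extension in this inventory. No smaller conjunction from the listed features achieves this: [−dorsal] alone would also admit /n, r, ɾ, ɳ/; [−sonorant] alone would also admit /q, x, ɟ, k, …/; and checking the remaining single features turns up none with this extension.

[−sonorant, −dorsal]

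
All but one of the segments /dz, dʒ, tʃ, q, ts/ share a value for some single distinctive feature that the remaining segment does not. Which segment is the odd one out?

q

[delayed release] (equivalently [strident], [coronal], [dorsal]) groups all but one: /dʒ, tʃ, dz, ts/ share [+delayed release] while /q/ (voiceless uvular stop) alone is [−delayed release]. Removing any other segment would not leave a single-feature class that excludes it.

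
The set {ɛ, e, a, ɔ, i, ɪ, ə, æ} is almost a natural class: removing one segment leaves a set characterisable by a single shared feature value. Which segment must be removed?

The remaining segments after removing /ɔ/ share [−round]; /ɔ/ (mid back rounded lax vowel) is [+round]. For every other candidate removal, the leftover set fails to share any single feature value that the removed segment lacks.

ɔ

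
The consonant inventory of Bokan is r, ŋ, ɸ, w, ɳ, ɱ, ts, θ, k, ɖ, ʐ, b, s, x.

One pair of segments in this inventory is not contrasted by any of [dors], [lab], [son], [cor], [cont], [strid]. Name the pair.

ʐ, s

/ʐ/ (voiced retroflex fricative) and /s/ (voiceless alveolar fricative) are both [−dorsal], [−labial], [−sonorant], [+coronal], [+continuant], [+strident], so none of the listed features separates them. (They do differ in [voice] and [anterior], which are not among the given features.) Every other pair in the inventory differs on at least one listed feature.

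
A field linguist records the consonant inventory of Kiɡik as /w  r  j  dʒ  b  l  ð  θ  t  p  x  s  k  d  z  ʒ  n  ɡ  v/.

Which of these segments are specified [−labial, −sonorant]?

dʒ, ð, θ, t, x, s, k, d, z, ʒ, ɡ

Eliminate segments failing any feature: /w, b, p, v/ are [+labial]; /r, j, l, n/ are [+sonorant]. The remaining /dʒ, ð, θ, t, x, s, k, d, z, ʒ, ɡ/ satisfy [−labial], [−sonorant].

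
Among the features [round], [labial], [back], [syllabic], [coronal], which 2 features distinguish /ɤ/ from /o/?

[labial], [round]

The two segments share [+back], [+syllabic], [-coronal]. The only features from the list on which they differ: /ɤ/ is [-labial] while /o/ is [+labial]; /ɤ/ is [-round] while /o/ is [+round].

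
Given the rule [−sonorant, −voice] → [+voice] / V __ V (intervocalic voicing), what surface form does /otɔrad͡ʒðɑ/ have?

[odɔrad͡ʒðɑ]

The only segment in the rule's environment that also matches [−sonorant, −voice] is /t/. Applying [+voice] turns the voiceless alveolar stop into /d/ (voiced alveolar stop), giving [odɔrad͡ʒðɑ].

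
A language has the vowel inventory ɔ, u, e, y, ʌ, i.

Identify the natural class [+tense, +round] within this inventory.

u, y

The [+tense] segments are /u, e, y, i/.
Among these, [+round] leaves /u, y/.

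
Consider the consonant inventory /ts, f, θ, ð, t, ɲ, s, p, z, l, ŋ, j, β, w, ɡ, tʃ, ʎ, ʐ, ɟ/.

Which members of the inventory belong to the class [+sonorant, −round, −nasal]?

l, j, ʎ

First, the [+sonorant] segments are /ɲ, l, ŋ, j, w, ʎ/.
Intersecting with [−round] gives /ɲ, l, ŋ, j, ʎ/.
Of those, [−nasal] leaves /l, j, ʎ/.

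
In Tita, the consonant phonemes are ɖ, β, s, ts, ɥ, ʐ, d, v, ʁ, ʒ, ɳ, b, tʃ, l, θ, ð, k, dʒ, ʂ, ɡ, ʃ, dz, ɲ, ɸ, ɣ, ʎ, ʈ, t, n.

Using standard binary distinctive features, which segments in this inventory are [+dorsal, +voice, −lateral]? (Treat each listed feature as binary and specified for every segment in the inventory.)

First, the [+dorsal] segments are /ɥ, ʁ, k, ɡ, ɲ, ɣ, ʎ/.
Within that set, [+voice] gives /ɥ, ʁ, ɡ, ɲ, ɣ, ʎ/.
Intersecting with [−lateral] leaves /ɥ, ʁ, ɡ, ɲ, ɣ/.

ɥ, ʁ, ɡ, ɲ, ɣ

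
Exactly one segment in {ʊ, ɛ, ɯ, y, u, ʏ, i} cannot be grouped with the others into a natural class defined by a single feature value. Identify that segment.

ɛ

The remaining segments after removing /ɛ/ share [+high]; /ɛ/ (mid front unrounded lax vowel) is [−high]. For every other candidate removal, the leftover set fails to share any single feature value that the removed segment lacks.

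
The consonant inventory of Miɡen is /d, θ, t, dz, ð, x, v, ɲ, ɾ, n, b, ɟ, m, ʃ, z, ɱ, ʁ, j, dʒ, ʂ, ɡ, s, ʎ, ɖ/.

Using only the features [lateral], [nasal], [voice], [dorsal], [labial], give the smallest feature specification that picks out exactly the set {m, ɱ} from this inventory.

The class [+nasal], [+labial] has exactly /m, ɱ/ as its extension in this inventory. No smaller conjunction from the listed features achieves this: [+labial] alone would also admit /v, b/; [+nasal] alone would also admit /ɲ, n/; and checking the remaining single features turns up none with this extension.

[+nasal, +labial]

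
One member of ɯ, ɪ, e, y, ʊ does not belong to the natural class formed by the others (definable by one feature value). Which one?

[high] groups all but one: /y, ɪ, ɯ, ʊ/ share [+high] while /e/ (mid front unrounded tense vowel) alone is [-high]. Removing any other segment would not leave a single-feature class that excludes it.

e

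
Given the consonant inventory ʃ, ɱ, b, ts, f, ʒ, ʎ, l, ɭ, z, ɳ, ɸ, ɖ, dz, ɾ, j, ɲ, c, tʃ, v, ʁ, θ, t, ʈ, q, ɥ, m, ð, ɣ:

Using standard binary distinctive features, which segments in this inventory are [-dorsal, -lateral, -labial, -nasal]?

Checking each segment against [-dorsal], [-lateral], [-labial], [-nasal]: /ʃ/ (voiceless postalveolar fricative), /ts/ (voiceless alveolar affricate), /ʒ/ (voiced postalveolar fricative), /z/ (voiced alveolar fricative), /ɖ/ (voiced retroflex stop), /dz/ (voiced alveolar affricate), among others, satisfy every feature; every other segment in the inventory fails at least one.

ʃ, ts, ʒ, z, ɖ, dz, ɾ, tʃ, θ, t, ʈ, ð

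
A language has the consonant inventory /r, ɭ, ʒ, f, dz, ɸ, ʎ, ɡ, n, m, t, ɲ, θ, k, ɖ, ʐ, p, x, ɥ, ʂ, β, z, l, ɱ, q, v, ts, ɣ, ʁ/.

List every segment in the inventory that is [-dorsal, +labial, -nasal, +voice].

β, v

Checking each segment against [-dorsal], [+labial], [-nasal], [+voice]: /β/ (voiced bilabial fricative), /v/ (voiced labiodental fricative) satisfy every feature; every other segment in the inventory fails at least one.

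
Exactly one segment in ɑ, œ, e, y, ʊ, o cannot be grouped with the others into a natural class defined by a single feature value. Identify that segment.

The remaining segments after removing /ɑ/ share [-low]; /ɑ/ (low back unrounded vowel) is [+low]. For every other candidate removal, the leftover set fails to share any single feature value that the removed segment lacks.

ɑ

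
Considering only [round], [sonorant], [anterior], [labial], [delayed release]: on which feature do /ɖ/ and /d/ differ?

/ɖ/ is the voiced retroflex stop and /d/ is the voiced alveolar stop. Both are [−round], [−sonorant], [−labial], [−delayed release]. /ɖ/ is [−anterior] while /d/ is [+anterior], so the distinguishing feature is [anterior].

[anterior]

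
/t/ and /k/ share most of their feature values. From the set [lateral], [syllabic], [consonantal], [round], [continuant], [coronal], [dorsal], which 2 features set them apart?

[coronal], [dorsal]

/t/ (voiceless alveolar stop) and /k/ (voiceless velar stop) agree on [-lateral], [-syllabic], [+consonantal], [-round], [-continuant]. They differ on [coronal] (/t/ [+], /k/ [-]), [dorsal] (/t/ [-], /k/ [+]).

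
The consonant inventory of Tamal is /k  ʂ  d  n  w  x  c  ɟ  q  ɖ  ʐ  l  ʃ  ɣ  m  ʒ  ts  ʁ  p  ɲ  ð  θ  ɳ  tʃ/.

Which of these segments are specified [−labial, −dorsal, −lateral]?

Checking each segment against [−labial], [−dorsal], [−lateral]: /ʂ/ (voiceless retroflex fricative), /d/ (voiced alveolar stop), /n/ (alveolar nasal), /ɖ/ (voiced retroflex stop), /ʐ/ (voiced retroflex fricative), /ʃ/ (voiceless postalveolar fricative), among others, satisfy every feature; every other segment in the inventory fails at least one.

ʂ, d, n, ɖ, ʐ, ʃ, ʒ, ts, ð, θ, ɳ, tʃ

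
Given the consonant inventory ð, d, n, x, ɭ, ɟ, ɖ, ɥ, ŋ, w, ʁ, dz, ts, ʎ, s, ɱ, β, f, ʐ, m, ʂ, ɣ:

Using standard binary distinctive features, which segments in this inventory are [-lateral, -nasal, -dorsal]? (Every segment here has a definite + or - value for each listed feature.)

The [-lateral] segments are /ð, d, n, x, ɟ, ɖ, ɥ, ŋ, w, ʁ, dz, ts, s, ɱ, β, f, ʐ, m, ʂ, ɣ/.
Then [-nasal] gives /ð, d, x, ɟ, ɖ, ɥ, w, ʁ, dz, ts, s, β, f, ʐ, ʂ, ɣ/.
Then [-dorsal] leaves /ð, d, ɖ, dz, ts, s, β, f, ʐ, ʂ/.

ð, d, ɖ, dz, ts, s, β, f, ʐ, ʂ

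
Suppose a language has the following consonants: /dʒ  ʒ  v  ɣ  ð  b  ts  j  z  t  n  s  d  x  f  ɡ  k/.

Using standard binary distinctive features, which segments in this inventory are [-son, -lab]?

dʒ, ʒ, ɣ, ð, ts, z, t, s, d, x, ɡ, k

First, the [-sonorant] segments are /dʒ, ʒ, v, ɣ, ð, b, ts, z, t, s, d, x, f, ɡ, k/.
Then [-labial] leaves /dʒ, ʒ, ɣ, ð, ts, z, t, s, d, x, ɡ, k/.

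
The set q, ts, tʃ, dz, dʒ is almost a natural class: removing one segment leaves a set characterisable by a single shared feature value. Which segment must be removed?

q

[delayed release] (equivalently [strident], [coronal], [dorsal]) groups all but one: /dʒ, ts, tʃ, dz/ share [+delayed release] while /q/ (voiceless uvular stop) alone is [−delayed release]. Removing any other segment would not leave a single-feature class that excludes it.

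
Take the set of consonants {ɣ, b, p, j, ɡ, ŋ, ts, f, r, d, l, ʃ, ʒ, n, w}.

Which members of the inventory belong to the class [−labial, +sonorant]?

j, ŋ, r, l, n

Eliminate segments failing any feature: /ɣ, ɡ, ts, d, ʃ, ʒ/ are [−sonorant]; /b, p, f, w/ are [+labial]. The remaining /j, ŋ, r, l, n/ satisfy [−labial], [+sonorant].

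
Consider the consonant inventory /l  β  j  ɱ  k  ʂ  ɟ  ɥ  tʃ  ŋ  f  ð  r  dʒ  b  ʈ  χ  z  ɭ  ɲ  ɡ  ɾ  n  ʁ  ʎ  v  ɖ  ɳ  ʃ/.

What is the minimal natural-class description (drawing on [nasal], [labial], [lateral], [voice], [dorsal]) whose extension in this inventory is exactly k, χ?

[-voice, +dorsal]

/k, χ/ are all [-voice], [+dorsal], and no other segment in the inventory matches both values. Dropping any one of them over-generates: [+dorsal] alone would also admit /j, ɟ, ɥ, ŋ, …/; [-voice] alone would also admit /ʂ, tʃ, f, ʈ, …/. No other single listed feature picks out exactly this set either, so fewer than two features will not do.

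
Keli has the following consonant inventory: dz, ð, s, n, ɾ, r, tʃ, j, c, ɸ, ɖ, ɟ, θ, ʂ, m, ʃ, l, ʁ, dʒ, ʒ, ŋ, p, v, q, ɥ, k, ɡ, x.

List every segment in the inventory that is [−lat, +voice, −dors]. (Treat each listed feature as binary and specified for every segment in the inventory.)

dz, ð, n, ɾ, r, ɖ, m, dʒ, ʒ, v

Eliminate segments failing any feature: /s, tʃ, c, ɸ, θ, ʂ, ʃ, p, q, k, x/ are [−voice]; /j, ɟ, ʁ, ŋ, ɥ, ɡ/ are [+dorsal]; /l/ is [+lateral]. The remaining /dz, ð, n, ɾ, r, ɖ, m, dʒ, ʒ, v/ satisfy [−lateral], [+voice], [−dorsal].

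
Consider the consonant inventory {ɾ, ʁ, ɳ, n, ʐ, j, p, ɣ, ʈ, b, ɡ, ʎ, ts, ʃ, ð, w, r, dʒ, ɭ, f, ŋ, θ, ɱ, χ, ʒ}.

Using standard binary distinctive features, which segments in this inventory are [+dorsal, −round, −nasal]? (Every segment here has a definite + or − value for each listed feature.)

Checking each segment against [+dorsal], [−round], [−nasal]: /ʁ/ (voiced uvular fricative), /j/ (palatal glide), /ɣ/ (voiced velar fricative), /ɡ/ (voiced velar stop), /ʎ/ (palatal lateral approximant), /χ/ (voiceless uvular fricative) satisfy every feature; every other segment in the inventory fails at least one.

ʁ, j, ɣ, ɡ, ʎ, χ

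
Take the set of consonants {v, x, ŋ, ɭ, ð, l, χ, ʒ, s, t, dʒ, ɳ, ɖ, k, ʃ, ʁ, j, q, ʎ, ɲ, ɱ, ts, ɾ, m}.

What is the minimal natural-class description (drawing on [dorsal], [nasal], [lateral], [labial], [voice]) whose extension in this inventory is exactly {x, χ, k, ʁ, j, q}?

[−nasal, −lateral, +dorsal]

/x, χ, k, ʁ, j, q/ are all [−nasal], [−lateral], [+dorsal], and no other segment in the inventory matches all three values. Dropping any one of them over-generates: [−lateral, +dorsal] alone would also admit /ŋ, ɲ/; [−nasal, +dorsal] alone would also admit /ʎ/; [−nasal, −lateral] alone would also admit /v, ð, ʒ, s, …/. No other combination of two listed features picks out exactly this set either, so fewer than three features will not do.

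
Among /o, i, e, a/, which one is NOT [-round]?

o

Every segment except /o/ is [-round]. /o/ (mid back rounded tense vowel) is [+round], so it is the exception.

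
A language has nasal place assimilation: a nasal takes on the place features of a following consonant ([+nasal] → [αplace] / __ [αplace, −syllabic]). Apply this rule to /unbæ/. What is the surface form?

The only nasal preceding a consonant is /n/ before /b/. /b/ is [+labial], so /n/ → /m/, giving [umbæ].

[umbæ]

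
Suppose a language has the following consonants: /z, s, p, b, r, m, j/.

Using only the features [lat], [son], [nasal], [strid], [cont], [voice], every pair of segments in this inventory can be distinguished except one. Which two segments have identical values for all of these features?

Both /r/ and /j/ are [-lateral], [+sonorant], [-nasal], [-strident], [+continuant], [+voice]. Since the list omits [dorsal] — which does distinguish the alveolar trill from the palatal glide — this pair collapses; all other pairs remain distinct.

r, j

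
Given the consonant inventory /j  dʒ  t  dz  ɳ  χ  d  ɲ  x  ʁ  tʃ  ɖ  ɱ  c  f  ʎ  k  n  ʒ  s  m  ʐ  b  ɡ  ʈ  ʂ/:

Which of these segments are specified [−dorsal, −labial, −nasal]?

Eliminate segments failing any feature: /j, χ, ɲ, x, ʁ, c, ʎ, k, ɡ/ are [+dorsal]; /ɳ, n/ are [+nasal]; /ɱ, f, m, b/ are [+labial]. The remaining /dʒ, t, dz, d, tʃ, ɖ, ʒ, s, ʐ, ʈ, ʂ/ satisfy [−dorsal], [−labial], [−nasal].

dʒ, t, dz, d, tʃ, ɖ, ʒ, s, ʐ, ʈ, ʂ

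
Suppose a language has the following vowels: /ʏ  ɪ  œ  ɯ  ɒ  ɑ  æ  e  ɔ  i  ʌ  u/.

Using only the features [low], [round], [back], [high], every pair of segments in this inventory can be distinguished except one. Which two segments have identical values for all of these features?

/ɪ/ (high front unrounded lax vowel) and /i/ (high front unrounded tense vowel) are both [-low], [-round], [-back], [+high], so none of the listed features separates them. (They do differ in [tense], which is not among the given features.) Every other pair in the inventory differs on at least one listed feature.

ɪ, i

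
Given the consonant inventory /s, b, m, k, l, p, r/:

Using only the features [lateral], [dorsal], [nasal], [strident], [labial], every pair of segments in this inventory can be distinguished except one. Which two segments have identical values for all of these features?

b, p

Both /b/ and /p/ are [−lateral], [−dorsal], [−nasal], [−strident], [+labial]. Since the list omits [voice] — which does distinguish the voiced bilabial stop from the voiceless bilabial stop — this pair collapses; all other pairs remain distinct.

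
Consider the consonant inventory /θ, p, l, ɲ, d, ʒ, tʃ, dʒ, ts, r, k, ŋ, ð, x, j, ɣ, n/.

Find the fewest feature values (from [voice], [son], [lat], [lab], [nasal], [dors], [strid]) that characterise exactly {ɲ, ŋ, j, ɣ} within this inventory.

[+voice, +dors]

The class [+voice], [+dorsal] has exactly /ɲ, ŋ, j, ɣ/ as its extension in this inventory. No smaller conjunction from the listed features achieves this: [+dorsal] alone would also admit /k, x/; [+voice] alone would also admit /l, d, ʒ, dʒ, …/; and checking the remaining single features turns up none with this extension.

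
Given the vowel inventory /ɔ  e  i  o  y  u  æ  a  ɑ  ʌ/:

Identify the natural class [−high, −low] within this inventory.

Eliminate segments failing any feature: /i, y, u/ are [+high]; /æ, a, ɑ/ are [+low]. The remaining /ɔ, e, o, ʌ/ satisfy [−high], [−low].

ɔ, e, o, ʌ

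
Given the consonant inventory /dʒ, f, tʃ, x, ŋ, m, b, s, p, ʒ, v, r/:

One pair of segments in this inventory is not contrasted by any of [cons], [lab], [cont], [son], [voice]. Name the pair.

Both /s/ and /x/ are [+consonantal], [−labial], [+continuant], [−sonorant], [−voice]. Since the list omits [strident], [coronal] and [dorsal] — which do distinguish the voiceless alveolar fricative from the voiceless velar fricative — this pair collapses; all other pairs remain distinct.

s, x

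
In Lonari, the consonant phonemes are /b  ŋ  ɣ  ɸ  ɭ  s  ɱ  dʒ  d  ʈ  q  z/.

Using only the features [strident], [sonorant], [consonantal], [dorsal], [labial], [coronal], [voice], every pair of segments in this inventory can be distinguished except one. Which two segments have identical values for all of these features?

z, dʒ

Both /z/ and /dʒ/ are [+strident], [-sonorant], [+consonantal], [-dorsal], [-labial], [+coronal], [+voice]. Since the list omits [continuant], [anterior] and [distributed] — which do distinguish the voiced alveolar fricative from the voiced postalveolar affricate — this pair collapses; all other pairs remain distinct.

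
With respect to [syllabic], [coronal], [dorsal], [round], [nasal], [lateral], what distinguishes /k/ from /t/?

[coronal], [dorsal]

/k/ is the voiceless velar stop and /t/ is the voiceless alveolar stop. Both are [−syllabic], [−round], [−nasal], [−lateral]. /k/ is [−coronal] while /t/ is [+coronal]; /k/ is [+dorsal] while /t/ is [−dorsal], so the distinguishing features are [coronal], [dorsal].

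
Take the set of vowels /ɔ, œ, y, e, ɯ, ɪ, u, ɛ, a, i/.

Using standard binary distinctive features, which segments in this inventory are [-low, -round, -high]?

Checking each segment against [-low], [-round], [-high]: /e/ (mid front unrounded tense vowel), /ɛ/ (mid front unrounded lax vowel) satisfy every feature; every other segment in the inventory fails at least one.

e, ɛ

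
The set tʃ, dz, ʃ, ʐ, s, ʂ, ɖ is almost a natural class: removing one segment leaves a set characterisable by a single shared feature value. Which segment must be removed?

ɖ

/tʃ, s, ʃ, ʂ, dz, ʐ/ are all [+strident], but /ɖ/ (voiced retroflex stop) is [-strident]. No other single segment can be removed to leave a set sharing one feature value that the removed segment lacks, so /ɖ/ is the odd one out.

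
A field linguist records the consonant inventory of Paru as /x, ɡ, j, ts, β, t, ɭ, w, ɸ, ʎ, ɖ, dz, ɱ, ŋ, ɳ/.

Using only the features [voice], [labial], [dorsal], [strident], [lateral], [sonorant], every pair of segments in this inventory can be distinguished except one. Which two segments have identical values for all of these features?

On the given features, /j/ and /ŋ/ have an identical profile: [+voice], [-labial], [+dorsal], [-strident], [-lateral], [+sonorant]. No other two segments in the inventory coincide on all 6 features. (They do differ in [nasal], [continuant] and [back], which are not among the given features.)

j, ŋ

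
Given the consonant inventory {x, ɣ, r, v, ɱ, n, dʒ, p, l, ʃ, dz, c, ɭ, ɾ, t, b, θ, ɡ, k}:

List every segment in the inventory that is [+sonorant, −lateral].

r, ɱ, n, ɾ

Checking each segment against [+sonorant], [−lateral]: /r/ (alveolar trill), /ɱ/ (labiodental nasal), /n/ (alveolar nasal), /ɾ/ (alveolar tap) satisfy every feature; every other segment in the inventory fails at least one.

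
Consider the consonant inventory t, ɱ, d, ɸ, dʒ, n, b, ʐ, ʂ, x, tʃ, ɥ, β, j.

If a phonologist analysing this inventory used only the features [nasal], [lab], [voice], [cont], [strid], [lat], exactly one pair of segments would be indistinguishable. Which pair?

Both /β/ and /ɥ/ are [−nasal], [+labial], [+voice], [+continuant], [−strident], [−lateral]. Since the list omits [sonorant], [round] and [dorsal] — which do distinguish the voiced bilabial fricative from the labial-palatal glide — this pair collapses; all other pairs remain distinct.

β, ɥ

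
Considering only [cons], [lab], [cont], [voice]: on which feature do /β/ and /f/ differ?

/β/ is the voiced bilabial fricative and /f/ is the voiceless labiodental fricative. Both are [+consonantal], [+labial], [+continuant]. /β/ is [+voice] while /f/ is [−voice], so the distinguishing feature is [voice].

[voice]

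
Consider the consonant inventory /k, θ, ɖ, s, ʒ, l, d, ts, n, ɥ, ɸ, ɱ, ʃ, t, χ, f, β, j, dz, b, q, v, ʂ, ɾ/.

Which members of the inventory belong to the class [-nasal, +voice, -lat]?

ɖ, ʒ, d, ɥ, β, j, dz, b, v, ɾ

Eliminate segments failing any feature: /k, θ, s, ts, ɸ, ʃ, t, χ, f, q, ʂ/ are [-voice]; /l/ is [+lateral]; /n, ɱ/ are [+nasal]. The remaining /ɖ, ʒ, d, ɥ, β, j, dz, b, v, ɾ/ satisfy [-nasal], [+voice], [-lateral].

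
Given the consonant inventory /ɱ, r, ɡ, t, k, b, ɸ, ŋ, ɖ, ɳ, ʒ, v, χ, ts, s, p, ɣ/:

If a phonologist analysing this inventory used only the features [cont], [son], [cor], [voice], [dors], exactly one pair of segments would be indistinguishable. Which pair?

On the given features, /ts/ and /t/ have an identical profile: [−continuant], [−sonorant], [+coronal], [−voice], [−dorsal]. No other two segments in the inventory coincide on all 5 features. (They do differ in [strident] and [delayed release], which are not among the given features.)

ts, t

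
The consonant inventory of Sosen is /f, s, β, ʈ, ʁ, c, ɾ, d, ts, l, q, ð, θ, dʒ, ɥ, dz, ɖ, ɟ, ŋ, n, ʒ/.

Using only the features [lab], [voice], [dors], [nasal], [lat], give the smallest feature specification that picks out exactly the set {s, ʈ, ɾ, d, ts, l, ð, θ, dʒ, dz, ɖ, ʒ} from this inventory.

[-nasal, -lab, -dors]

/s, ʈ, ɾ, d, ts, l, ð, θ, dʒ, dz, ɖ, ʒ/ are all [-nasal], [-labial], [-dorsal], and no other segment in the inventory matches all three values. Dropping any one of them over-generates: [-labial, -dorsal] alone would also admit /n/; [-nasal, -dorsal] alone would also admit /f, β/; [-nasal, -labial] alone would also admit /ʁ, c, q, ɟ/. No other combination of two listed features picks out exactly this set either, so fewer than three features will not do.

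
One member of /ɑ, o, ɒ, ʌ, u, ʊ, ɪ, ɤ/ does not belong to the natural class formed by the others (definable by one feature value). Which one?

/u, o, ɑ, ʊ, ʌ, ɒ, ɤ/ are all [+back], but /ɪ/ (high front unrounded lax vowel) is [−back]. No other single segment can be removed to leave a set sharing one feature value that the removed segment lacks, so /ɪ/ is the odd one out.

ɪ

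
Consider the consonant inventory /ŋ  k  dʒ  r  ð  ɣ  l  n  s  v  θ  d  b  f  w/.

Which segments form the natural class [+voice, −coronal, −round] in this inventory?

Checking each segment against [+voice], [−coronal], [−round]: /ŋ/ (velar nasal), /ɣ/ (voiced velar fricative), /v/ (voiced labiodental fricative), /b/ (voiced bilabial stop) satisfy every feature; every other segment in the inventory fails at least one.

ŋ, ɣ, v, b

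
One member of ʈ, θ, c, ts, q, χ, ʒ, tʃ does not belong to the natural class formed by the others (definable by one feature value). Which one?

The remaining segments after removing /ʒ/ share [−voice]; /ʒ/ (voiced postalveolar fricative) is [+voice]. For every other candidate removal, the leftover set fails to share any single feature value that the removed segment lacks.

ʒ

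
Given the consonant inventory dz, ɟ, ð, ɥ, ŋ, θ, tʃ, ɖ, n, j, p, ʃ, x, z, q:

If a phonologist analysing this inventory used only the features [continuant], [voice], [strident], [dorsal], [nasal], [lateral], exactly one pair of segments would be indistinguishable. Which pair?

j, ɥ

On the given features, /j/ and /ɥ/ have an identical profile: [+continuant], [+voice], [−strident], [+dorsal], [−nasal], [−lateral]. No other two segments in the inventory coincide on all 6 features. (They do differ in [labial] and [round], which are not among the given features.)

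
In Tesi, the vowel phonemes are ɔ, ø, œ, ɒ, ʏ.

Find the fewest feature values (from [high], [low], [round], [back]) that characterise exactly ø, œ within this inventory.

/ø, œ/ are all [−high], [−back], and no other segment in the inventory matches both values. Dropping any one of them over-generates: [−back] alone would also admit /ʏ/; [−high] alone would also admit /ɔ, ɒ/. No other single listed feature picks out exactly this set either, so fewer than two features will not do.

[−high, −back]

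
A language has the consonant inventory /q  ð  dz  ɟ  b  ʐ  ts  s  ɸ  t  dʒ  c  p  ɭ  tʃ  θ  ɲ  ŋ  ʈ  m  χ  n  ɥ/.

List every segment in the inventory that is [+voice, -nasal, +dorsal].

ɟ, ɥ

Eliminate segments failing any feature: /q, ts, s, ɸ, t, c, p, tʃ, θ, ʈ, χ/ are [-voice]; /ð, dz, b, ʐ, dʒ, ɭ/ are [-dorsal]; /ɲ, ŋ, m, n/ are [+nasal]. The remaining /ɟ, ɥ/ satisfy [+voice], [-nasal], [+dorsal].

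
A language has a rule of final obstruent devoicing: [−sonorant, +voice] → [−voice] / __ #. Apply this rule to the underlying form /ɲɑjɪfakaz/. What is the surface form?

Only the final segment /z/ is both word-final and matches the structural description. It is a voiced alveolar fricative, so [−sonorant, +voice] holds; changing it to [−voice] with all other features held fixed yields /s/ (voiceless alveolar fricative). No other segment meets both the structural description and the environment, so the output is [ɲɑjɪfakas].

[ɲɑjɪfakas]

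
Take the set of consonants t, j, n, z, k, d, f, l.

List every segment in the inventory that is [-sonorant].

t, z, k, d, f

The [-sonorant] segments here are /t, z, k, d, f/; the remaining /j, n, l/ are [+sonorant].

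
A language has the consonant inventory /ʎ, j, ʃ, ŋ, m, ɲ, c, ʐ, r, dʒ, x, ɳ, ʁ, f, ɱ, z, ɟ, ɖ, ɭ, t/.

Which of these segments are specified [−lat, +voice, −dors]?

Checking each segment against [−lateral], [+voice], [−dorsal]: /m/ (bilabial nasal), /ʐ/ (voiced retroflex fricative), /r/ (alveolar trill), /dʒ/ (voiced postalveolar affricate), /ɳ/ (retroflex nasal), /ɱ/ (labiodental nasal), among others, satisfy every feature; every other segment in the inventory fails at least one.

m, ʐ, r, dʒ, ɳ, ɱ, z, ɖ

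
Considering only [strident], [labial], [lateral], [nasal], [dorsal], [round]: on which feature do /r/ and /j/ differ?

The two segments share [-strident], [-labial], [-lateral], [-nasal], [-round]. The only feature from the list on which they differ: /r/ is [-dorsal] while /j/ is [+dorsal].

[dorsal]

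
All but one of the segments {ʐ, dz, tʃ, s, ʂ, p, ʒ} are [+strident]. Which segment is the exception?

Every segment except /p/ is [+strident]. /p/ (voiceless bilabial stop) is [−strident], so it is the exception.

p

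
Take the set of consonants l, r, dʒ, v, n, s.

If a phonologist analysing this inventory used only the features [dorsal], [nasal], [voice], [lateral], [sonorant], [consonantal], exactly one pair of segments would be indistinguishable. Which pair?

Both /v/ and /dʒ/ are [-dorsal], [-nasal], [+voice], [-lateral], [-sonorant], [+consonantal]. Since the list omits [continuant], [labial] and [coronal] — which do distinguish the voiced labiodental fricative from the voiced postalveolar affricate — this pair collapses; all other pairs remain distinct.

v, dʒ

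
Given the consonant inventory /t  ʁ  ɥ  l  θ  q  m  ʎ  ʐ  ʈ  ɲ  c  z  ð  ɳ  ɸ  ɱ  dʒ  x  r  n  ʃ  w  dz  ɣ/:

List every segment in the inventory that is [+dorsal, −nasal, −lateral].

Eliminate segments failing any feature: /t, l, θ, m, ʐ, ʈ, z, ð, ɳ, ɸ, ɱ, dʒ, r, n, ʃ, dz/ are [−dorsal]; /ʎ/ is [+lateral]; /ɲ/ is [+nasal]. The remaining /ʁ, ɥ, q, c, x, w, ɣ/ satisfy [+dorsal], [−nasal], [−lateral].

ʁ, ɥ, q, c, x, w, ɣ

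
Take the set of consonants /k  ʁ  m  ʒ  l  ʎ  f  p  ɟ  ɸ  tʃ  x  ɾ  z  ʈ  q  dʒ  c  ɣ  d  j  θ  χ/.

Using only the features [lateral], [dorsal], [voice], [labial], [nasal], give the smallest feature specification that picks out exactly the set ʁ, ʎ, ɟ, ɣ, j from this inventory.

/ʁ, ʎ, ɟ, ɣ, j/ are all [+voice], [+dorsal], and no other segment in the inventory matches both values. Dropping any one of them over-generates: [+dorsal] alone would also admit /k, x, q, c, …/; [+voice] alone would also admit /m, ʒ, l, ɾ, …/. No other single listed feature picks out exactly this set either, so fewer than two features will not do.

[+voice, +dorsal]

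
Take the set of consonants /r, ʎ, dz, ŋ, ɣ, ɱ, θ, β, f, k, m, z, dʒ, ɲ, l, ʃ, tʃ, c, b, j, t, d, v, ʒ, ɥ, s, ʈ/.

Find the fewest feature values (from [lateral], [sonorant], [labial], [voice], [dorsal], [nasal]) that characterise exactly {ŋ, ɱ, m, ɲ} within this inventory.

The target set is precisely the extension of [+nasal] in this inventory.

[+nasal]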